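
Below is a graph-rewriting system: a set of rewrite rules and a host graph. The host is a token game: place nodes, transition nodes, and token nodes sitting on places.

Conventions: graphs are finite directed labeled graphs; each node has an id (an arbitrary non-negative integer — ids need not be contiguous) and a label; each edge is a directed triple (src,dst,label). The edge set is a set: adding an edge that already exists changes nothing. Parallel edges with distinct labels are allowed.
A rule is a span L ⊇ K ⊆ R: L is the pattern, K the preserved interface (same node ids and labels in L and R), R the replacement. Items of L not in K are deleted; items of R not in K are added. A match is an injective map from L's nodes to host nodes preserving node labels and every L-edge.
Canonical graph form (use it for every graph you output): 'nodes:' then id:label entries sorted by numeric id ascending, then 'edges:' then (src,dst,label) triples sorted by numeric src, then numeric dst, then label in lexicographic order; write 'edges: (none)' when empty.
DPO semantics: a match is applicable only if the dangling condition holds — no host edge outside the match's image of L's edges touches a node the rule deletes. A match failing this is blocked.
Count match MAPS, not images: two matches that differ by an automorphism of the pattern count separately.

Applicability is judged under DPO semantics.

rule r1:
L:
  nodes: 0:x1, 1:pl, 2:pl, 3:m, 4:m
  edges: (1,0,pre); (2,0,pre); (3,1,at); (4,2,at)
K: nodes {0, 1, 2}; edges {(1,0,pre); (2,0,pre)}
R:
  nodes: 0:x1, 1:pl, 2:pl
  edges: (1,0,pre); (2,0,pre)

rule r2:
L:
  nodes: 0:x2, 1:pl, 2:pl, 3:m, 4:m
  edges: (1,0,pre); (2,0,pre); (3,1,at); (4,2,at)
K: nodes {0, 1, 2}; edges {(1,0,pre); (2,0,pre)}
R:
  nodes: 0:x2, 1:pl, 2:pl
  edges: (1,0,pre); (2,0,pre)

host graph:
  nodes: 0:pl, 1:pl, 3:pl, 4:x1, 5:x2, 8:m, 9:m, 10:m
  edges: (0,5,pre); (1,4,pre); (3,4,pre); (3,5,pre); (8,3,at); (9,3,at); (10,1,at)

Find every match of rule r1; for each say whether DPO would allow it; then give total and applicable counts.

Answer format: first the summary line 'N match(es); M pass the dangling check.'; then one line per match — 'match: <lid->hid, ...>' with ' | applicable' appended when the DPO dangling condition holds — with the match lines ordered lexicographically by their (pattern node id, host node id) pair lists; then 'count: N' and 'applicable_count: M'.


4 match(es); 4 pass the dangling check.
match: 0->4, 1->1, 2->3, 3->10, 4->8 | applicable
match: 0->4, 1->1, 2->3, 3->10, 4->9 | applicable
match: 0->4, 1->3, 2->1, 3->8, 4->10 | applicable
match: 0->4, 1->3, 2->1, 3->9, 4->10 | applicable
count: 4
applicable_count: 4


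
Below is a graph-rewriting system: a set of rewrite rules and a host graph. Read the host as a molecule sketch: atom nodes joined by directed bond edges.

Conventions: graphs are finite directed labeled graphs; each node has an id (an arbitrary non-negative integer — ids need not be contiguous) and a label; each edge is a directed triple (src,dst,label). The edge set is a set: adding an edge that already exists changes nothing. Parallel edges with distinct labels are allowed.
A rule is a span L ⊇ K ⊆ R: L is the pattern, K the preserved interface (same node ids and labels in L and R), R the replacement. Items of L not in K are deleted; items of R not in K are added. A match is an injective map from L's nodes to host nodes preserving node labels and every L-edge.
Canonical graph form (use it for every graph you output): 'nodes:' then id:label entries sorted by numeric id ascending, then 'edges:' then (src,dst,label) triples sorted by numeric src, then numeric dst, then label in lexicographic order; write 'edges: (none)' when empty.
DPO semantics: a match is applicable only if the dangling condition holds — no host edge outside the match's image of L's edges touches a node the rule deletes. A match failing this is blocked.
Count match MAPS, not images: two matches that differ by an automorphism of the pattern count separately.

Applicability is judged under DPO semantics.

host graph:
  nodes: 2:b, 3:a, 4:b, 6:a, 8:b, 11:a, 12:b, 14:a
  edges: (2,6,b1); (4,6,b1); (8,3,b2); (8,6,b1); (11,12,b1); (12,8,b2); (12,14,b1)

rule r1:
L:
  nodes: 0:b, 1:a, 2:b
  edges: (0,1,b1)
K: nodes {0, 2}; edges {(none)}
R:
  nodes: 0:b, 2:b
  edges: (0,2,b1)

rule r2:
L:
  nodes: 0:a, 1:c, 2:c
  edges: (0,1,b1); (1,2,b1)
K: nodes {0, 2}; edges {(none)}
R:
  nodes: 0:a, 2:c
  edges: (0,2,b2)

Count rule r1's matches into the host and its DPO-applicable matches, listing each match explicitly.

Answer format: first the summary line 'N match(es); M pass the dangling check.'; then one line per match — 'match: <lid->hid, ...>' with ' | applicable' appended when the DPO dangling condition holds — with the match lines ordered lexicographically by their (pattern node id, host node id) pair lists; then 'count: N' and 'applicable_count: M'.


12 match(es); 3 pass the dangling check.
match: 0->2, 1->6, 2->4
match: 0->2, 1->6, 2->8
match: 0->2, 1->6, 2->12
match: 0->4, 1->6, 2->2
match: 0->4, 1->6, 2->8
match: 0->4, 1->6, 2->12
match: 0->8, 1->6, 2->2
match: 0->8, 1->6, 2->4
match: 0->8, 1->6, 2->12
match: 0->12, 1->14, 2->2 | applicable
match: 0->12, 1->14, 2->4 | applicable
match: 0->12, 1->14, 2->8 | applicable
count: 12
applicable_count: 3


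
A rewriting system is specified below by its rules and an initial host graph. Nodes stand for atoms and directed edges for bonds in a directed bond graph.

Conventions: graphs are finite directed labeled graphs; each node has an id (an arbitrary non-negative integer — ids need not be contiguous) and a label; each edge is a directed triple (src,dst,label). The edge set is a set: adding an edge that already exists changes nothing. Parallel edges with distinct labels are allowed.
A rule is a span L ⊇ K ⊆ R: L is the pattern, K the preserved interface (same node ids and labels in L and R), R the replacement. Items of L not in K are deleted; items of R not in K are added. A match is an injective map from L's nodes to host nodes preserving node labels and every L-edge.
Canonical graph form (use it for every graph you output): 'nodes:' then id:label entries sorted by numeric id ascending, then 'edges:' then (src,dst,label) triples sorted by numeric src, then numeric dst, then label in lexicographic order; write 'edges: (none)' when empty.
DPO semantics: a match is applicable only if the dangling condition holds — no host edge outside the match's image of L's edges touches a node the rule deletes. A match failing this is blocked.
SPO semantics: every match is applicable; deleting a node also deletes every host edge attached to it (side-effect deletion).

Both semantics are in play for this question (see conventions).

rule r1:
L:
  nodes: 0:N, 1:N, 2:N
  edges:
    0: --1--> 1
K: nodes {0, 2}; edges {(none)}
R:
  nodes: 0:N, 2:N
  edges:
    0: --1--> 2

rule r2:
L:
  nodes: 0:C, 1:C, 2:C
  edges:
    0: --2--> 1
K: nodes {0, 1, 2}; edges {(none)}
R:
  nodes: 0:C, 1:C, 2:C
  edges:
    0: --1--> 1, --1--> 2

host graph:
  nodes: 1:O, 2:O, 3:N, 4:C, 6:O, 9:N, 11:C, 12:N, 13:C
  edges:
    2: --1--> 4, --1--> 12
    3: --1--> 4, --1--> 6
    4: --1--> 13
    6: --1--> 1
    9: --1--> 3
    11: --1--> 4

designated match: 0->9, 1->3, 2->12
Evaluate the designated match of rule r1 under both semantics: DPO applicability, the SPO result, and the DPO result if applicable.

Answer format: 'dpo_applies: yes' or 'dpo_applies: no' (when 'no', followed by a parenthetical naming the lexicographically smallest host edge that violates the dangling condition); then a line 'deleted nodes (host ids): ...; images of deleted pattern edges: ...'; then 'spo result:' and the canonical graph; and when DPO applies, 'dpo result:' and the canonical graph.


dpo_applies: no
(the rule deletes node 3, which keeps host edge (3,4,1) outside the match image — the dangling condition fails, DPO blocks; SPO proceeds and side-deletes such edges)
deleted nodes (host ids): 3; images of deleted pattern edges: (9,3,1)
spo result:
nodes: 1:O, 2:O, 4:C, 6:O, 9:N, 11:C, 12:N, 13:C
edges: (2,4,1); (2,12,1); (4,13,1); (6,1,1); (9,12,1); (11,4,1)


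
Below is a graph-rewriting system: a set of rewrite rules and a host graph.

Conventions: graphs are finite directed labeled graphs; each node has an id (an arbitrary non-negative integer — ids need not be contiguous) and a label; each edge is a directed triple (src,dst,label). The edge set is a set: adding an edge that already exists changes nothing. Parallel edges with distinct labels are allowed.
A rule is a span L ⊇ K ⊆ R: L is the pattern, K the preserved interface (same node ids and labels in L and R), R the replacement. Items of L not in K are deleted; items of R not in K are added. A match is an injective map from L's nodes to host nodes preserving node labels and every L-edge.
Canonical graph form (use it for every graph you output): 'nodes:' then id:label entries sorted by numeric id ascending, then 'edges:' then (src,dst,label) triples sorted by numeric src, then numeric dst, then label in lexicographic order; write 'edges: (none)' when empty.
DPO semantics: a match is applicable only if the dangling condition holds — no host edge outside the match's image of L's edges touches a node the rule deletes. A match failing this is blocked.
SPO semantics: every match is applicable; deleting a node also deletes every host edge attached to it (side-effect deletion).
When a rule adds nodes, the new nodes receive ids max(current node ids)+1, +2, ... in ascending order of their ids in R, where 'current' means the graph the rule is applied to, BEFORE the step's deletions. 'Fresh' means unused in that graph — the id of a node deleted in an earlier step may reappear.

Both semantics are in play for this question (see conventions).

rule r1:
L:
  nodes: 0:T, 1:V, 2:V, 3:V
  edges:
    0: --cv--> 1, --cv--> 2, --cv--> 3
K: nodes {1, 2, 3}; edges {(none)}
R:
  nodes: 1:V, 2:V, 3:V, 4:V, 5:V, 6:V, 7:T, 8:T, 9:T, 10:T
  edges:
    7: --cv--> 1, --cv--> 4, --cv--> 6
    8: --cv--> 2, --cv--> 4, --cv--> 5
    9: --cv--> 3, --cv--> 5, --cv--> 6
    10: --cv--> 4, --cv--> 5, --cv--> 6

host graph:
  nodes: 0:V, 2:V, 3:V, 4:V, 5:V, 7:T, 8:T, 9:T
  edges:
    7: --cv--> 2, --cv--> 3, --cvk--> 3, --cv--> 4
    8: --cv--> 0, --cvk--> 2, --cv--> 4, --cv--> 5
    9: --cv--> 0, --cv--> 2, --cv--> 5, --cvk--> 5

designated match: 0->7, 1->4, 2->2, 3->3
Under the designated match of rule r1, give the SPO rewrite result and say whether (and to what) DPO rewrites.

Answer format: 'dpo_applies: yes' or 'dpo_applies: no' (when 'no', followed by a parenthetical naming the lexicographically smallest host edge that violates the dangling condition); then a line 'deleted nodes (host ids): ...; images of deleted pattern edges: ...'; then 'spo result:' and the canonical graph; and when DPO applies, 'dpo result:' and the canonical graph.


dpo_applies: no
(the rule deletes node 7, which keeps host edge (7,3,cvk) outside the match image — the dangling condition fails, DPO blocks; SPO proceeds and side-deletes such edges)
deleted nodes (host ids): 7; images of deleted pattern edges: (7,2,cv); (7,3,cv); (7,4,cv)
spo result:
nodes: 0:V, 2:V, 3:V, 4:V, 5:V, 8:T, 9:T, 10:V, 11:V, 12:V, 13:T, 14:T, 15:T, 16:T
edges: (8,0,cv); (8,2,cvk); (8,4,cv); (8,5,cv); (9,0,cv); (9,2,cv); (9,5,cv); (9,5,cvk); (13,4,cv); (13,10,cv); (13,12,cv); (14,2,cv); (14,10,cv); (14,11,cv); (15,3,cv); (15,11,cv); (15,12,cv); (16,10,cv); (16,11,cv); (16,12,cv)


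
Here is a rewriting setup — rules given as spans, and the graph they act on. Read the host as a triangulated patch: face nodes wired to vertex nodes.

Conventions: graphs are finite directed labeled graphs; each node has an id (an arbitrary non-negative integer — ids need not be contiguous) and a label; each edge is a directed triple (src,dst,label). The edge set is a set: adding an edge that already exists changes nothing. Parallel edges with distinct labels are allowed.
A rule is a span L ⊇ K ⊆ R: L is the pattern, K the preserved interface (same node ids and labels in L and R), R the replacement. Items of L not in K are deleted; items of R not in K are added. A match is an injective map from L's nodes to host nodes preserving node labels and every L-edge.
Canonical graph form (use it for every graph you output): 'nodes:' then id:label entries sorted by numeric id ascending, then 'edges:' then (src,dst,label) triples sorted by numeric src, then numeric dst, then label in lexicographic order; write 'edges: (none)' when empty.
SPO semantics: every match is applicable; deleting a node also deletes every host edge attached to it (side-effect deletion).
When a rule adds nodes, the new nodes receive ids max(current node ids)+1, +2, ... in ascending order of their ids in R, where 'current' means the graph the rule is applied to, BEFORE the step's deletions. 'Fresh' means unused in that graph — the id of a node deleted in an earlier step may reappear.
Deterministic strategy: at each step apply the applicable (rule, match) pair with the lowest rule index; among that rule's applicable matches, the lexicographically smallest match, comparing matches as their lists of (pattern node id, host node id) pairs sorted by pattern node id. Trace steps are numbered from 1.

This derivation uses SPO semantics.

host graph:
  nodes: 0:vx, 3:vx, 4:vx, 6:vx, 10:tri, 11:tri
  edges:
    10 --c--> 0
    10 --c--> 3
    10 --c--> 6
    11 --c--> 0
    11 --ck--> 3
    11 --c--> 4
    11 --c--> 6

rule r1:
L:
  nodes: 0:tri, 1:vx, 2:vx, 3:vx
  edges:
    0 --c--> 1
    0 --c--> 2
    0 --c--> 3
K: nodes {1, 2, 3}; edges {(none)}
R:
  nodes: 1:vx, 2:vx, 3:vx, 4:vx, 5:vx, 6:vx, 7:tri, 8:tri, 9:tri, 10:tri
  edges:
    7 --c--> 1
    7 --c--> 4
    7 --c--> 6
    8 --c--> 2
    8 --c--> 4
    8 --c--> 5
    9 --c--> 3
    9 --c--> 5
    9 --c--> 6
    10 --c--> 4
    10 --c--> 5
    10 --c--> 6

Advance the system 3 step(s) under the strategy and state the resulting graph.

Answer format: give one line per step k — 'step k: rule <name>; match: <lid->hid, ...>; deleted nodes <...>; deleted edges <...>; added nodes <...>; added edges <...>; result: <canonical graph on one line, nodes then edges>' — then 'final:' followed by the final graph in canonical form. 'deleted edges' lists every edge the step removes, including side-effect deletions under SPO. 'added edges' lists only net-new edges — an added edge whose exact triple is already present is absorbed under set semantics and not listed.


step 1: rule r1; match: 0->10, 1->0, 2->3, 3->6; deleted nodes 10; deleted edges (10,0,c); (10,3,c); (10,6,c); added nodes 12, 13, 14, 15, 16, 17, 18; added edges (15,0,c); (15,12,c); (15,14,c); (16,3,c); (16,12,c); (16,13,c); (17,6,c); (17,13,c); (17,14,c); (18,12,c); (18,13,c); (18,14,c); result: nodes: 0:vx, 3:vx, 4:vx, 6:vx, 11:tri, 12:vx, 13:vx, 14:vx, 15:tri, 16:tri, 17:tri, 18:tri edges: (11,0,c); (11,3,ck); (11,4,c); (11,6,c); (15,0,c); (15,12,c); (15,14,c); (16,3,c); (16,12,c); (16,13,c); (17,6,c); (17,13,c); (17,14,c); (18,12,c); (18,13,c); (18,14,c)
step 2: rule r1; match: 0->11, 1->0, 2->4, 3->6; deleted nodes 11; deleted edges (11,0,c); (11,3,ck); (11,4,c); (11,6,c); added nodes 19, 20, 21, 22, 23, 24, 25; added edges (22,0,c); (22,19,c); (22,21,c); (23,4,c); (23,19,c); (23,20,c); (24,6,c); (24,20,c); (24,21,c); (25,19,c); (25,20,c); (25,21,c); result: nodes: 0:vx, 3:vx, 4:vx, 6:vx, 12:vx, 13:vx, 14:vx, 15:tri, 16:tri, 17:tri, 18:tri, 19:vx, 20:vx, 21:vx, 22:tri, 23:tri, 24:tri, 25:tri edges: (15,0,c); (15,12,c); (15,14,c); (16,3,c); (16,12,c); (16,13,c); (17,6,c); (17,13,c); (17,14,c); (18,12,c); (18,13,c); (18,14,c); (22,0,c); (22,19,c); (22,21,c); (23,4,c); (23,19,c); (23,20,c); (24,6,c); (24,20,c); (24,21,c); (25,19,c); (25,20,c); (25,21,c)
step 3: rule r1; match: 0->15, 1->0, 2->12, 3->14; deleted nodes 15; deleted edges (15,0,c); (15,12,c); (15,14,c); added nodes 26, 27, 28, 29, 30, 31, 32; added edges (29,0,c); (29,26,c); (29,28,c); (30,12,c); (30,26,c); (30,27,c); (31,14,c); (31,27,c); (31,28,c); (32,26,c); (32,27,c); (32,28,c); result: nodes: 0:vx, 3:vx, 4:vx, 6:vx, 12:vx, 13:vx, 14:vx, 16:tri, 17:tri, 18:tri, 19:vx, 20:vx, 21:vx, 22:tri, 23:tri, 24:tri, 25:tri, 26:vx, 27:vx, 28:vx, 29:tri, 30:tri, 31:tri, 32:tri edges: (16,3,c); (16,12,c); (16,13,c); (17,6,c); (17,13,c); (17,14,c); (18,12,c); (18,13,c); (18,14,c); (22,0,c); (22,19,c); (22,21,c); (23,4,c); (23,19,c); (23,20,c); (24,6,c); (24,20,c); (24,21,c); (25,19,c); (25,20,c); (25,21,c); (29,0,c); (29,26,c); (29,28,c); (30,12,c); (30,26,c); (30,27,c); (31,14,c); (31,27,c); (31,28,c); (32,26,c); (32,27,c); (32,28,c)
final:
nodes: 0:vx, 3:vx, 4:vx, 6:vx, 12:vx, 13:vx, 14:vx, 16:tri, 17:tri, 18:tri, 19:vx, 20:vx, 21:vx, 22:tri, 23:tri, 24:tri, 25:tri, 26:vx, 27:vx, 28:vx, 29:tri, 30:tri, 31:tri, 32:tri
edges: (16,3,c); (16,12,c); (16,13,c); (17,6,c); (17,13,c); (17,14,c); (18,12,c); (18,13,c); (18,14,c); (22,0,c); (22,19,c); (22,21,c); (23,4,c); (23,19,c); (23,20,c); (24,6,c); (24,20,c); (24,21,c); (25,19,c); (25,20,c); (25,21,c); (29,0,c); (29,26,c); (29,28,c); (30,12,c); (30,26,c); (30,27,c); (31,14,c); (31,27,c); (31,28,c); (32,26,c); (32,27,c); (32,28,c)


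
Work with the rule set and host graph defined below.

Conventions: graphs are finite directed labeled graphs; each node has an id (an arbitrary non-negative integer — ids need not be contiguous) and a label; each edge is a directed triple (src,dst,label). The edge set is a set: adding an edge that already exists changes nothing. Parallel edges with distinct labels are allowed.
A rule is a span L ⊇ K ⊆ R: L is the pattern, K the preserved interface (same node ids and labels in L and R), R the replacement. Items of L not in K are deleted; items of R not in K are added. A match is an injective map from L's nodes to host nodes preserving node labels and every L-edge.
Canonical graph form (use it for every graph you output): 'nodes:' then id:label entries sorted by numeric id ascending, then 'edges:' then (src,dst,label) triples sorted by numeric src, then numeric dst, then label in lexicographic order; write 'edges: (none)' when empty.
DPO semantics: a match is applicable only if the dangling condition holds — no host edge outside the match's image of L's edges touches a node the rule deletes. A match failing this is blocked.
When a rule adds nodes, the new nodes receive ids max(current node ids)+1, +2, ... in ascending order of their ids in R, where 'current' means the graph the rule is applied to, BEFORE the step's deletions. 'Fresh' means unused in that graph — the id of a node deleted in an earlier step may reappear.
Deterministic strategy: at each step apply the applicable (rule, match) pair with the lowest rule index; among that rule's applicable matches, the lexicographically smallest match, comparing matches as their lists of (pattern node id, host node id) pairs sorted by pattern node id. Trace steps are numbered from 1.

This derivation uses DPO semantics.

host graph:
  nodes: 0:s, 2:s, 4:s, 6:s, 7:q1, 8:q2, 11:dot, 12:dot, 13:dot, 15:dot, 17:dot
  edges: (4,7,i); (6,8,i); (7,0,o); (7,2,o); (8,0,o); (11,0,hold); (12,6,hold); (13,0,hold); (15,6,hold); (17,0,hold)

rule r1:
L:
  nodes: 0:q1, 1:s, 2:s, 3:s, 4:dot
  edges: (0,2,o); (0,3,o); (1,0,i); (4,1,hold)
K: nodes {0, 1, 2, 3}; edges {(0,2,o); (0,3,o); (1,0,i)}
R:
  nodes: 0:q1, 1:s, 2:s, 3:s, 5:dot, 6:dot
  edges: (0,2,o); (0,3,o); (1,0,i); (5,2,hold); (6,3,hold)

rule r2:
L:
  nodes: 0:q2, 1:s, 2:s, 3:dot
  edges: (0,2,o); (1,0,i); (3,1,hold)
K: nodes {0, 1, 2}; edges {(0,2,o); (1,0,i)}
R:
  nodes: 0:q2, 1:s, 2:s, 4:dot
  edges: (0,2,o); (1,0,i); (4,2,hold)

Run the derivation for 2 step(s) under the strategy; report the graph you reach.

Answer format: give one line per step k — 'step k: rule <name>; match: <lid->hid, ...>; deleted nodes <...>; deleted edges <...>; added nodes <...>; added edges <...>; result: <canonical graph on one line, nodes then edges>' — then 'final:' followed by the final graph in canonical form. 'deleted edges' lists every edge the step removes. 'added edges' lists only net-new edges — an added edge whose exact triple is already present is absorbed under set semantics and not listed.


step 1: rule r2; match: 0->8, 1->6, 2->0, 3->12; deleted nodes 12; deleted edges (12,6,hold); added nodes 18; added edges (18,0,hold); result: nodes: 0:s, 2:s, 4:s, 6:s, 7:q1, 8:q2, 11:dot, 13:dot, 15:dot, 17:dot, 18:dot edges: (4,7,i); (6,8,i); (7,0,o); (7,2,o); (8,0,o); (11,0,hold); (13,0,hold); (15,6,hold); (17,0,hold); (18,0,hold)
step 2: rule r2; match: 0->8, 1->6, 2->0, 3->15; deleted nodes 15; deleted edges (15,6,hold); added nodes 19; added edges (19,0,hold); result: nodes: 0:s, 2:s, 4:s, 6:s, 7:q1, 8:q2, 11:dot, 13:dot, 17:dot, 18:dot, 19:dot edges: (4,7,i); (6,8,i); (7,0,o); (7,2,o); (8,0,o); (11,0,hold); (13,0,hold); (17,0,hold); (18,0,hold); (19,0,hold)
final:
nodes: 0:s, 2:s, 4:s, 6:s, 7:q1, 8:q2, 11:dot, 13:dot, 17:dot, 18:dot, 19:dot
edges: (4,7,i); (6,8,i); (7,0,o); (7,2,o); (8,0,o); (11,0,hold); (13,0,hold); (17,0,hold); (18,0,hold); (19,0,hold)


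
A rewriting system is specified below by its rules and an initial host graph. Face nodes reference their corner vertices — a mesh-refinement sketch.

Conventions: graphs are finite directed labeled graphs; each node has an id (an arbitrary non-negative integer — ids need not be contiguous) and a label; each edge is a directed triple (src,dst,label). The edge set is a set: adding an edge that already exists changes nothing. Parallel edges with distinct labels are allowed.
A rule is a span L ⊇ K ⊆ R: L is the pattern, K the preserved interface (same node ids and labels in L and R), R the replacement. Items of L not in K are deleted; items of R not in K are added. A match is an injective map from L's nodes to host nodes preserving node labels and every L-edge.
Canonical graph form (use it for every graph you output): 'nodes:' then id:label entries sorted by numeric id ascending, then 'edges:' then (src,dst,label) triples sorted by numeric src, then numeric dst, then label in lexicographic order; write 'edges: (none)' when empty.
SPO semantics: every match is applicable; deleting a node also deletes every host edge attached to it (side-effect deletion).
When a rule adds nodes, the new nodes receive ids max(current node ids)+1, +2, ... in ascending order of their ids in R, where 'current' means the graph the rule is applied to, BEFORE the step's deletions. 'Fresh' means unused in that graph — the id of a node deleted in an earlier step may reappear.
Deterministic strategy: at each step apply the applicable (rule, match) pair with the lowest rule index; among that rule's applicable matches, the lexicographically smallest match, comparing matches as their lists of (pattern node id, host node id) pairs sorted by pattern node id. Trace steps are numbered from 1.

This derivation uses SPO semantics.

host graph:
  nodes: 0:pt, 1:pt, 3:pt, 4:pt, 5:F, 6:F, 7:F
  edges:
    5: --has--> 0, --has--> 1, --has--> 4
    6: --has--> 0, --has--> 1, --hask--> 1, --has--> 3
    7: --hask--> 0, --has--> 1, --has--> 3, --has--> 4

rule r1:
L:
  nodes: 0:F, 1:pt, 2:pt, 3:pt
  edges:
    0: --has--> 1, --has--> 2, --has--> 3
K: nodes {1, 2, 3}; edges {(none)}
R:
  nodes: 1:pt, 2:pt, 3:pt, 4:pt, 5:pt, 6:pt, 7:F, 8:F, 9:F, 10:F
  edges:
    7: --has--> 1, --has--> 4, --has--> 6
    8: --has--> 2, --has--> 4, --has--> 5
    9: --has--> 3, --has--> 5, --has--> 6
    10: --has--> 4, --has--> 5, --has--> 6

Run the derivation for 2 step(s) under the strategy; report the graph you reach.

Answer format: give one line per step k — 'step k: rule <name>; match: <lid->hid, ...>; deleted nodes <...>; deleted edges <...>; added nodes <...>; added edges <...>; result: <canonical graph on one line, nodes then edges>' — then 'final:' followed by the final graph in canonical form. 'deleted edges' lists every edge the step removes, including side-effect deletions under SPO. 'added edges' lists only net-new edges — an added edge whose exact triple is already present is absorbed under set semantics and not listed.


step 1: rule r1; match: 0->5, 1->0, 2->1, 3->4; deleted nodes 5; deleted edges (5,0,has); (5,1,has); (5,4,has); added nodes 8, 9, 10, 11, 12, 13, 14; added edges (11,0,has); (11,8,has); (11,10,has); (12,1,has); (12,8,has); (12,9,has); (13,4,has); (13,9,has); (13,10,has); (14,8,has); (14,9,has); (14,10,has); result: nodes: 0:pt, 1:pt, 3:pt, 4:pt, 6:F, 7:F, 8:pt, 9:pt, 10:pt, 11:F, 12:F, 13:F, 14:F edges: (6,0,has); (6,1,has); (6,1,hask); (6,3,has); (7,0,hask); (7,1,has); (7,3,has); (7,4,has); (11,0,has); (11,8,has); (11,10,has); (12,1,has); (12,8,has); (12,9,has); (13,4,has); (13,9,has); (13,10,has); (14,8,has); (14,9,has); (14,10,has)
step 2: rule r1; match: 0->6, 1->0, 2->1, 3->3; deleted nodes 6; deleted edges (6,0,has); (6,1,has); (6,1,hask); (6,3,has); added nodes 15, 16, 17, 18, 19, 20, 21; added edges (18,0,has); (18,15,has); (18,17,has); (19,1,has); (19,15,has); (19,16,has); (20,3,has); (20,16,has); (20,17,has); (21,15,has); (21,16,has); (21,17,has); result: nodes: 0:pt, 1:pt, 3:pt, 4:pt, 7:F, 8:pt, 9:pt, 10:pt, 11:F, 12:F, 13:F, 14:F, 15:pt, 16:pt, 17:pt, 18:F, 19:F, 20:F, 21:F edges: (7,0,hask); (7,1,has); (7,3,has); (7,4,has); (11,0,has); (11,8,has); (11,10,has); (12,1,has); (12,8,has); (12,9,has); (13,4,has); (13,9,has); (13,10,has); (14,8,has); (14,9,has); (14,10,has); (18,0,has); (18,15,has); (18,17,has); (19,1,has); (19,15,has); (19,16,has); (20,3,has); (20,16,has); (20,17,has); (21,15,has); (21,16,has); (21,17,has)
final:
nodes: 0:pt, 1:pt, 3:pt, 4:pt, 7:F, 8:pt, 9:pt, 10:pt, 11:F, 12:F, 13:F, 14:F, 15:pt, 16:pt, 17:pt, 18:F, 19:F, 20:F, 21:F
edges: (7,0,hask); (7,1,has); (7,3,has); (7,4,has); (11,0,has); (11,8,has); (11,10,has); (12,1,has); (12,8,has); (12,9,has); (13,4,has); (13,9,has); (13,10,has); (14,8,has); (14,9,has); (14,10,has); (18,0,has); (18,15,has); (18,17,has); (19,1,has); (19,15,has); (19,16,has); (20,3,has); (20,16,has); (20,17,has); (21,15,has); (21,16,has); (21,17,has)


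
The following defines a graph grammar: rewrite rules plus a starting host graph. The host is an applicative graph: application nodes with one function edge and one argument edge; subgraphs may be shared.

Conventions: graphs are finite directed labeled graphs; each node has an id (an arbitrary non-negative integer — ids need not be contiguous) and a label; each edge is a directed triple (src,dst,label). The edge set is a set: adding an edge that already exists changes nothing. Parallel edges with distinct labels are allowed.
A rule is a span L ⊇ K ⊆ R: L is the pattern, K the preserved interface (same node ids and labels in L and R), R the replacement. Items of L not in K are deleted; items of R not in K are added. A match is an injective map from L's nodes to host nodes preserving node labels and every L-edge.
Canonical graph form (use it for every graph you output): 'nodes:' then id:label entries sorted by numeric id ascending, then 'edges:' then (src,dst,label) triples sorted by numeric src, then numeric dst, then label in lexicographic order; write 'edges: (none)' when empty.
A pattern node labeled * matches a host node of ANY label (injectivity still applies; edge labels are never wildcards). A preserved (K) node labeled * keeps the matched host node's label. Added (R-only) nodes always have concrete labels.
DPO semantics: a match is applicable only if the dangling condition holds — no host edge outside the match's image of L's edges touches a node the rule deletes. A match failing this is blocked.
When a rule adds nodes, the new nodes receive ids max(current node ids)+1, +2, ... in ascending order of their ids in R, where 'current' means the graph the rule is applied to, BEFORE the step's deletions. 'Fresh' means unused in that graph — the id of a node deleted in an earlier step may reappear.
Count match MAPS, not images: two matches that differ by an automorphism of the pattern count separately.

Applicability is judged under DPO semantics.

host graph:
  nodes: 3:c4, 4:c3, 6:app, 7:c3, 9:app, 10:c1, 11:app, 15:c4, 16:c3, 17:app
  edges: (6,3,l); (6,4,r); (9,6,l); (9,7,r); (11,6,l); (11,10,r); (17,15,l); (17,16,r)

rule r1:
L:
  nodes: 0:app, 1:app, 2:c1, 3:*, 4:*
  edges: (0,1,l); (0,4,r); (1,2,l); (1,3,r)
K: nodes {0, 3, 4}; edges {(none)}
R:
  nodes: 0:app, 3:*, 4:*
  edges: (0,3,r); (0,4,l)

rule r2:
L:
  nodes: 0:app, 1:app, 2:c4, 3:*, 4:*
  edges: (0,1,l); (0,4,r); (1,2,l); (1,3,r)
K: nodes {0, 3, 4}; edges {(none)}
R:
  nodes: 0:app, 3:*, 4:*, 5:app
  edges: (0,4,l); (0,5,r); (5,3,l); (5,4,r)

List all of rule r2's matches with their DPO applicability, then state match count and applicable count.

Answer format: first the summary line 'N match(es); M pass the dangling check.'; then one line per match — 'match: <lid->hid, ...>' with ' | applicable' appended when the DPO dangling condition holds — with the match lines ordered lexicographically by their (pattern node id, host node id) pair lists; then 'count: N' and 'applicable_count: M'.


2 match(es); 0 pass the dangling check.
match: 0->9, 1->6, 2->3, 3->4, 4->7
match: 0->11, 1->6, 2->3, 3->4, 4->10
count: 2
applicable_count: 0


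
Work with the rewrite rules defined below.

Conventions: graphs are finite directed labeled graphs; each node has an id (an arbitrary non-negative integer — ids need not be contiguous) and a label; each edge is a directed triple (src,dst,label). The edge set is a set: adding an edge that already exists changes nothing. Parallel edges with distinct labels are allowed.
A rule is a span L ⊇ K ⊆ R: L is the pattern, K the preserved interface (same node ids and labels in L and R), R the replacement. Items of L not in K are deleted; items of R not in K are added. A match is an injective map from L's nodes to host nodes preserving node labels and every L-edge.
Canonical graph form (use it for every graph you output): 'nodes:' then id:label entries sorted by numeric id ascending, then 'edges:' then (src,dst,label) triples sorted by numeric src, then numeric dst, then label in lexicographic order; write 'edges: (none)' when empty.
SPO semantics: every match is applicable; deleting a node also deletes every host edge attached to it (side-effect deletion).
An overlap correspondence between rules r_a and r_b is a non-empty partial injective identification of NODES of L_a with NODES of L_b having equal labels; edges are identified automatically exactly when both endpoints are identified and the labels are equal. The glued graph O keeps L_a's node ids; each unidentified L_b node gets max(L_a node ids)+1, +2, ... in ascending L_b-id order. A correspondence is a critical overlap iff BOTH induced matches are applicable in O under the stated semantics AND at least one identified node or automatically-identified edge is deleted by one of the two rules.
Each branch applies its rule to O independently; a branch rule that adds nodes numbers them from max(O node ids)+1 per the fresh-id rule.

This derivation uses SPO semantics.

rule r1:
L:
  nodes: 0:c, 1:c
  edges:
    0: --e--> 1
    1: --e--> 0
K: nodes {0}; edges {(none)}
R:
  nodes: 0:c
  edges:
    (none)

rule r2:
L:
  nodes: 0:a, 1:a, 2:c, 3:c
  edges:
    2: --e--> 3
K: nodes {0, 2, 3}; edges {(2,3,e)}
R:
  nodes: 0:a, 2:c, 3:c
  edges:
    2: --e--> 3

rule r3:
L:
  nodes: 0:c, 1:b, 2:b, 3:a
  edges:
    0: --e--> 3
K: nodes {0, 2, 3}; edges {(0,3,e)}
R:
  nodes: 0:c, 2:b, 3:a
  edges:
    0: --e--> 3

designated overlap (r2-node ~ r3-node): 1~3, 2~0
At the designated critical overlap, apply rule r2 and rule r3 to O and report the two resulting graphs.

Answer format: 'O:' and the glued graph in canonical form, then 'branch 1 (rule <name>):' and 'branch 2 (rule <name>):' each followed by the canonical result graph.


O:
nodes: 0:a, 1:a, 2:c, 3:c, 4:b, 5:b
edges: (2,1,e); (2,3,e)
branch 1 (rule r2):
nodes: 0:a, 2:c, 3:c, 4:b, 5:b
edges: (2,3,e)
branch 2 (rule r3):
nodes: 0:a, 1:a, 2:c, 3:c, 5:b
edges: (2,1,e); (2,3,e)


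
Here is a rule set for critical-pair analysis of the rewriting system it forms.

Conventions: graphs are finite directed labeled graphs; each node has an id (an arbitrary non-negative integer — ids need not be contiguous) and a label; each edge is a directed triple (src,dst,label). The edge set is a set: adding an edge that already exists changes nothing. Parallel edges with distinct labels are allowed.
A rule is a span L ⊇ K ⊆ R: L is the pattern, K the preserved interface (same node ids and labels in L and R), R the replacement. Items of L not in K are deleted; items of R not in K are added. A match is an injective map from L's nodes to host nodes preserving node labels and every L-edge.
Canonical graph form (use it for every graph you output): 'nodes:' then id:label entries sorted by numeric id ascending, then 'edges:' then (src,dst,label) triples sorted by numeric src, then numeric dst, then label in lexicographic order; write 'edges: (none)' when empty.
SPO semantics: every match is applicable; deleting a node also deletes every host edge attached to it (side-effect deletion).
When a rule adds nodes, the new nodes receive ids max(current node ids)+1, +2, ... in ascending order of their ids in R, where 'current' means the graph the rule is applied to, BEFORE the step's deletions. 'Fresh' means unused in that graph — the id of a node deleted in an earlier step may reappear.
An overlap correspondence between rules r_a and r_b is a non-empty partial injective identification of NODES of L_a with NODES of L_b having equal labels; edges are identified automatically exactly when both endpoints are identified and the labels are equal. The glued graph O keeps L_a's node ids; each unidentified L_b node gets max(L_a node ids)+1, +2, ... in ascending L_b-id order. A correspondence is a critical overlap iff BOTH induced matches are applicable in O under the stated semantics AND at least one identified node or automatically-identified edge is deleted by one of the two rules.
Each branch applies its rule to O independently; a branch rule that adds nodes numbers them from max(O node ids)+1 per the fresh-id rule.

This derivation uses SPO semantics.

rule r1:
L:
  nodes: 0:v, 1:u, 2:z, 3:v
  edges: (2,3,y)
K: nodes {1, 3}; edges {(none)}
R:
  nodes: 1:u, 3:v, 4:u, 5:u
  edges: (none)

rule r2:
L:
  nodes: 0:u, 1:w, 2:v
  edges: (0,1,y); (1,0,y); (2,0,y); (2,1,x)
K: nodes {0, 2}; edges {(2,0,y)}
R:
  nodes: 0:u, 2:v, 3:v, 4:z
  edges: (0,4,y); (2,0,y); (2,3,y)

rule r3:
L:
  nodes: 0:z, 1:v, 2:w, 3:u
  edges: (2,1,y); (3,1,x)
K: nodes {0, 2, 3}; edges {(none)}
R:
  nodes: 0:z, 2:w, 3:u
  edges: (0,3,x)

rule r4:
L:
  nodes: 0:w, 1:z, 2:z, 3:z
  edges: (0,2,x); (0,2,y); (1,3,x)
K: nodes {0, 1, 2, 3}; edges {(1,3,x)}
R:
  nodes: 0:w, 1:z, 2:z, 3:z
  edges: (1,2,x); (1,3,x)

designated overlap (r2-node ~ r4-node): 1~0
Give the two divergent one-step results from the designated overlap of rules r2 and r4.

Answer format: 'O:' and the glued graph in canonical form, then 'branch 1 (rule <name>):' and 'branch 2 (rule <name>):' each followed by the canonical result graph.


O:
nodes: 0:u, 1:w, 2:v, 3:z, 4:z, 5:z
edges: (0,1,y); (1,0,y); (1,4,x); (1,4,y); (2,0,y); (2,1,x); (3,5,x)
branch 1 (rule r2):
nodes: 0:u, 2:v, 3:z, 4:z, 5:z, 6:v, 7:z
edges: (0,7,y); (2,0,y); (2,6,y); (3,5,x)
branch 2 (rule r4):
nodes: 0:u, 1:w, 2:v, 3:z, 4:z, 5:z
edges: (0,1,y); (1,0,y); (2,0,y); (2,1,x); (3,4,x); (3,5,x)


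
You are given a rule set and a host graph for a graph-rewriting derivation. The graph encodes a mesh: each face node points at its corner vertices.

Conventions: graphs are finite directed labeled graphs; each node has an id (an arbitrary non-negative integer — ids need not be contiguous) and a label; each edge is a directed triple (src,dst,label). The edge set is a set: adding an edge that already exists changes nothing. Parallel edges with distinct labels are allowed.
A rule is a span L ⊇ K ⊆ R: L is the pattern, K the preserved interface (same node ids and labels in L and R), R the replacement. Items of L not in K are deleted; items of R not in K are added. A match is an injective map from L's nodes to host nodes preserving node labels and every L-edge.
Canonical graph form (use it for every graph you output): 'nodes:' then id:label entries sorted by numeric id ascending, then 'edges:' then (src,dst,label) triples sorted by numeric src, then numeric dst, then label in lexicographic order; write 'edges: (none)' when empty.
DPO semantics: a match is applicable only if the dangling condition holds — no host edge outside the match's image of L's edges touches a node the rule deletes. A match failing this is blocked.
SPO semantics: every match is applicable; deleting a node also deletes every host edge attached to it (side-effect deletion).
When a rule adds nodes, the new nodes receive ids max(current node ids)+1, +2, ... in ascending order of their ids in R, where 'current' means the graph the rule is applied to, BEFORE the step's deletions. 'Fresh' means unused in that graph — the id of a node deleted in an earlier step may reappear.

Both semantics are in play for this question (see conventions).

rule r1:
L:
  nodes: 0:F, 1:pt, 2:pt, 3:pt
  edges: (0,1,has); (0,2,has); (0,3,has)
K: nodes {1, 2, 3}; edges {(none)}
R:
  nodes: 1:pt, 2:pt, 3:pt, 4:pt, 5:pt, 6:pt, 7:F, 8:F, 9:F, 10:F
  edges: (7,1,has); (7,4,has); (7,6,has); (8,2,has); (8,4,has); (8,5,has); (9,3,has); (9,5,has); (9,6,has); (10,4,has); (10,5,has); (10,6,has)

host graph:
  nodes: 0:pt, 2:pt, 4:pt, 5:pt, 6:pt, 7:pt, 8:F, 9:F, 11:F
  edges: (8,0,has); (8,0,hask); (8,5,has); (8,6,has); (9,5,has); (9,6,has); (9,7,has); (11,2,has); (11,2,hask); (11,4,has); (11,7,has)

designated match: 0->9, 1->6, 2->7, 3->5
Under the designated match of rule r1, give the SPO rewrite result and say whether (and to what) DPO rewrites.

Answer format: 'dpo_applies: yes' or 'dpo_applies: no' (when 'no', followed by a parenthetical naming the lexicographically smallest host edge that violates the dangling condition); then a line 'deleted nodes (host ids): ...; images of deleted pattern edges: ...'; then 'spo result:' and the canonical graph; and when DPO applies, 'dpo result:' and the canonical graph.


dpo_applies: yes
deleted nodes (host ids): 9; images of deleted pattern edges: (9,5,has); (9,6,has); (9,7,has)
spo result:
nodes: 0:pt, 2:pt, 4:pt, 5:pt, 6:pt, 7:pt, 8:F, 11:F, 12:pt, 13:pt, 14:pt, 15:F, 16:F, 17:F, 18:F
edges: (8,0,has); (8,0,hask); (8,5,has); (8,6,has); (11,2,has); (11,2,hask); (11,4,has); (11,7,has); (15,6,has); (15,12,has); (15,14,has); (16,7,has); (16,12,has); (16,13,has); (17,5,has); (17,13,has); (17,14,has); (18,12,has); (18,13,has); (18,14,has)
dpo result:
nodes: 0:pt, 2:pt, 4:pt, 5:pt, 6:pt, 7:pt, 8:F, 11:F, 12:pt, 13:pt, 14:pt, 15:F, 16:F, 17:F, 18:F
edges: (8,0,has); (8,0,hask); (8,5,has); (8,6,has); (11,2,has); (11,2,hask); (11,4,has); (11,7,has); (15,6,has); (15,12,has); (15,14,has); (16,7,has); (16,12,has); (16,13,has); (17,5,has); (17,13,has); (17,14,has); (18,12,has); (18,13,has); (18,14,has)


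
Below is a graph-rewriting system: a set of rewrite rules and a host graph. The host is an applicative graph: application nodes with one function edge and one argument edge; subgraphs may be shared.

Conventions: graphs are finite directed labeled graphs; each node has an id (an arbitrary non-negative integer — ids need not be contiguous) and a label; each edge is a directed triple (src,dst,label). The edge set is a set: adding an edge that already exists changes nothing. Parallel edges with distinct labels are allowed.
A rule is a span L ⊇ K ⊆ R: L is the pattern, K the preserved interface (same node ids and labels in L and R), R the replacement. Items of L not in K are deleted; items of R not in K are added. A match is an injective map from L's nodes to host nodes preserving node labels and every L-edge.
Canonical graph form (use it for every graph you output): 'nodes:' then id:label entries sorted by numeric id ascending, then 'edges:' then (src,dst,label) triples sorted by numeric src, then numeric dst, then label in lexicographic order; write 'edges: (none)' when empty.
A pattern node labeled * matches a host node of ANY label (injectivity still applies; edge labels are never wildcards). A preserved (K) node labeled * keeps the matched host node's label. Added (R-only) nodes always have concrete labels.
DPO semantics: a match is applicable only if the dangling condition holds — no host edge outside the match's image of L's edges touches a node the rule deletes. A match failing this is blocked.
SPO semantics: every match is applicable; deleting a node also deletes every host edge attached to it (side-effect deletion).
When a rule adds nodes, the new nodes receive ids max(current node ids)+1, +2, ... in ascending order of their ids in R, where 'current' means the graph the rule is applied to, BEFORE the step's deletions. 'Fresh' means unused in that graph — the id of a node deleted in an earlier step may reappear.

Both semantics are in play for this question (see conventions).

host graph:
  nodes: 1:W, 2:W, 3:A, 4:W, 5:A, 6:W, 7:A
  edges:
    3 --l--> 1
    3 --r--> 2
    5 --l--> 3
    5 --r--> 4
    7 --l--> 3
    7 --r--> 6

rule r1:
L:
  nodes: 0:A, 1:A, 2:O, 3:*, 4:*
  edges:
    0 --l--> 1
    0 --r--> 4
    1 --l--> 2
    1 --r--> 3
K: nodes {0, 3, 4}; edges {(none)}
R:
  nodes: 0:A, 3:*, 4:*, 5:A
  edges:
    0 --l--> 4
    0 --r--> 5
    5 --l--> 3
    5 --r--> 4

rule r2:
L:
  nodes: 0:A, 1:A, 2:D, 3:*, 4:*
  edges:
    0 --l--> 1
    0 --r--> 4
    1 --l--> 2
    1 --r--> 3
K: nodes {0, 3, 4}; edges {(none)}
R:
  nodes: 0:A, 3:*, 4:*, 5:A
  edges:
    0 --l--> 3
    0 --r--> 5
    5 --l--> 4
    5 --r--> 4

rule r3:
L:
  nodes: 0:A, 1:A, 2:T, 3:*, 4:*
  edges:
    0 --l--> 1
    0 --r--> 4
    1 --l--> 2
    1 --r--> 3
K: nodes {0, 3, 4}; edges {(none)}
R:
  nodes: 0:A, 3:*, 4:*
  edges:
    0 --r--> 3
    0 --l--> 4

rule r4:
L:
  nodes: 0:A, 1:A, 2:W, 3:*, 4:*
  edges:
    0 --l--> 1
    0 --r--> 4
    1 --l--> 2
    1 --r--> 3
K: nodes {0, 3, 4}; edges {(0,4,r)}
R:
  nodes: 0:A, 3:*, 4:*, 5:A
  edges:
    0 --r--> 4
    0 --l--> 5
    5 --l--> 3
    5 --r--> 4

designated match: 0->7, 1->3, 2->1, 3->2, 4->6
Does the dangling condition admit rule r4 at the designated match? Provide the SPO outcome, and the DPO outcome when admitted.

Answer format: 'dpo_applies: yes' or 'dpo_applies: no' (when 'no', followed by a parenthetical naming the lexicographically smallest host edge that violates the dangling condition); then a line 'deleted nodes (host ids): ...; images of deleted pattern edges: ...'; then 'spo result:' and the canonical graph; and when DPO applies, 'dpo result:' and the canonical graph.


dpo_applies: no
(the rule deletes node 3, which keeps host edge (5,3,l) outside the match image — the dangling condition fails, DPO blocks; SPO proceeds and side-deletes such edges)
deleted nodes (host ids): 1, 3; images of deleted pattern edges: (3,1,l); (3,2,r); (7,3,l)
spo result:
nodes: 2:W, 4:W, 5:A, 6:W, 7:A, 8:A
edges: (5,4,r); (7,6,r); (7,8,l); (8,2,l); (8,6,r)
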